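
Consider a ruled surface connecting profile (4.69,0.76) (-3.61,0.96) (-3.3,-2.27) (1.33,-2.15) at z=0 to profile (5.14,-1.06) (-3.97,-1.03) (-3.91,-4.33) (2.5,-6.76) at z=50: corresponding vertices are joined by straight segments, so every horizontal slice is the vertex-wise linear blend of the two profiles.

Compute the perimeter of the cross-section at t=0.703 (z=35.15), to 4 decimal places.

Perimeter at t=0.703: 23.9121

Cross-section at t=0.703: each vertex is (1-t)·p0[i] + t·p1[i].
  v1: (1-0.703)·(4.69,0.76) + 0.703·(5.14,-1.06) = (5.0063,-0.5195)
  v2: (1-0.703)·(-3.61,0.96) + 0.703·(-3.97,-1.03) = (-3.8631,-0.4390)
  v3: (1-0.703)·(-3.3,-2.27) + 0.703·(-3.91,-4.33) = (-3.7288,-3.7182)
  v4: (1-0.703)·(1.33,-2.15) + 0.703·(2.5,-6.76) = (2.1525,-5.3908)
Perimeter = Σ |v_{i+1} − v_i|:
  edge 1→2: √(-8.8694² + 0.0805²) = 8.8698 (running 8.8698)
  edge 2→3: √(0.1342² + -3.2792²) = 3.2820 (running 12.1518)
  edge 3→4: √(5.8813² + -1.6726²) = 6.1146 (running 18.2663)
  edge 4→1: √(2.8538² + 4.8714²) = 5.6458 (running 23.9121)
Perimeter = 23.9121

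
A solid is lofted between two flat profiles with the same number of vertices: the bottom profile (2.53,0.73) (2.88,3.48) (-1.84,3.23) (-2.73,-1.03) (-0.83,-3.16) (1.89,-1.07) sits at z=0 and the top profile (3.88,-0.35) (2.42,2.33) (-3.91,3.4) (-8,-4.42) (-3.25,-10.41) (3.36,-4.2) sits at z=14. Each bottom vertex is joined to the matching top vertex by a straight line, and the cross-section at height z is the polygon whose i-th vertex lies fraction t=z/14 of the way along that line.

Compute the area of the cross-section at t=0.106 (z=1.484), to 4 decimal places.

Cross-section at t=0.106: each vertex is (1-t)·p0[i] + t·p1[i].
  v1: (1-0.106)·(2.53,0.73) + 0.106·(3.88,-0.35) = (2.6731,0.6155)
  v2: (1-0.106)·(2.88,3.48) + 0.106·(2.42,2.33) = (2.8312,3.3581)
  v3: (1-0.106)·(-1.84,3.23) + 0.106·(-3.91,3.4) = (-2.0594,3.2480)
  v4: (1-0.106)·(-2.73,-1.03) + 0.106·(-8,-4.42) = (-3.2886,-1.3893)
  v5: (1-0.106)·(-0.83,-3.16) + 0.106·(-3.25,-10.41) = (-1.0865,-3.9285)
  v6: (1-0.106)·(1.89,-1.07) + 0.106·(3.36,-4.2) = (2.0458,-1.4018)
Shoelace sum Σ(x_i·y_{i+1} − x_{i+1}·y_i):
  i=1: 2.6731·3.3581 − 2.8312·0.6155 = +7.2339 (running +7.2339)
  i=2: 2.8312·3.2480 − -2.0594·3.3581 = +16.1117 (running +23.3455)
  i=3: -2.0594·-1.3893 − -3.2886·3.2480 = +13.5427 (running +36.8883)
  i=4: -3.2886·-3.9285 − -1.0865·-1.3893 = +11.4098 (running +48.2981)
  i=5: -1.0865·-1.4018 − 2.0458·-3.9285 = +9.5601 (running +57.8581)
  i=6: 2.0458·0.6155 − 2.6731·-1.4018 = +5.0063 (running +62.8645)
Area = |Σ|/2 = |62.8645|/2 = 31.4322

Area at t=0.106: 31.4322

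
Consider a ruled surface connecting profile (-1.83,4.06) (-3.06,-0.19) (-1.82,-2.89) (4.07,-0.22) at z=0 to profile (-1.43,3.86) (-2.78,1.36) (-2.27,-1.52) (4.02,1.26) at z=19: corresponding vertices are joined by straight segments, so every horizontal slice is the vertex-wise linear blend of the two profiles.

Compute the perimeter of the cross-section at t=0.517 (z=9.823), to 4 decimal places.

Cross-section at t=0.517: each vertex is (1-t)·p0[i] + t·p1[i].
  v1: (1-0.517)·(-1.83,4.06) + 0.517·(-1.43,3.86) = (-1.6232,3.9566)
  v2: (1-0.517)·(-3.06,-0.19) + 0.517·(-2.78,1.36) = (-2.9152,0.6114)
  v3: (1-0.517)·(-1.82,-2.89) + 0.517·(-2.27,-1.52) = (-2.0526,-2.1817)
  v4: (1-0.517)·(4.07,-0.22) + 0.517·(4.02,1.26) = (4.0442,0.5452)
Perimeter = Σ |v_{i+1} − v_i|:
  edge 1→2: √(-1.2920² + -3.3453²) = 3.5861 (running 3.5861)
  edge 2→3: √(0.8626² + -2.7931²) = 2.9232 (running 6.5093)
  edge 3→4: √(6.0968² + 2.7269²) = 6.6788 (running 13.1881)
  edge 4→1: √(-5.6673² + 3.4114²) = 6.6149 (running 19.8030)
Perimeter = 19.8030

Perimeter at t=0.517: 19.8030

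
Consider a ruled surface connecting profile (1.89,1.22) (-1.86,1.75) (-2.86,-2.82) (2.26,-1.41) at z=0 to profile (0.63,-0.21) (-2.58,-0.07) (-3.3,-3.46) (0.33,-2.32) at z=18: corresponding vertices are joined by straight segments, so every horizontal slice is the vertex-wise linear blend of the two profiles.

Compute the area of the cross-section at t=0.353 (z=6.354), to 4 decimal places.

Area at t=0.353: 13.2759

Cross-section at t=0.353: each vertex is (1-t)·p0[i] + t·p1[i].
  v1: (1-0.353)·(1.89,1.22) + 0.353·(0.63,-0.21) = (1.4452,0.7152)
  v2: (1-0.353)·(-1.86,1.75) + 0.353·(-2.58,-0.07) = (-2.1142,1.1075)
  v3: (1-0.353)·(-2.86,-2.82) + 0.353·(-3.3,-3.46) = (-3.0153,-3.0459)
  v4: (1-0.353)·(2.26,-1.41) + 0.353·(0.33,-2.32) = (1.5787,-1.7312)
Shoelace sum Σ(x_i·y_{i+1} − x_{i+1}·y_i):
  i=1: 1.4452·1.1075 − -2.1142·0.7152 = +3.1127 (running +3.1127)
  i=2: -2.1142·-3.0459 − -3.0153·1.1075 = +9.7791 (running +12.8919)
  i=3: -3.0153·-1.7312 − 1.5787·-3.0459 = +10.0288 (running +22.9207)
  i=4: 1.5787·0.7152 − 1.4452·-1.7312 = +3.6311 (running +26.5518)
Area = |Σ|/2 = |26.5518|/2 = 13.2759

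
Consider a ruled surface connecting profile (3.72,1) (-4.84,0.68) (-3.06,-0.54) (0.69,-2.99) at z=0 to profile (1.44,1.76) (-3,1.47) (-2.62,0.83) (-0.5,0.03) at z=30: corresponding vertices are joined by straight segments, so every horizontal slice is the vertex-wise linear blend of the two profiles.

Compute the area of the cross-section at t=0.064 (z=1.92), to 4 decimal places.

Cross-section at t=0.064: each vertex is (1-t)·p0[i] + t·p1[i].
  v1: (1-0.064)·(3.72,1) + 0.064·(1.44,1.76) = (3.5741,1.0486)
  v2: (1-0.064)·(-4.84,0.68) + 0.064·(-3,1.47) = (-4.7222,0.7306)
  v3: (1-0.064)·(-3.06,-0.54) + 0.064·(-2.62,0.83) = (-3.0318,-0.4523)
  v4: (1-0.064)·(0.69,-2.99) + 0.064·(-0.5,0.03) = (0.6138,-2.7967)
Shoelace sum Σ(x_i·y_{i+1} − x_{i+1}·y_i):
  i=1: 3.5741·0.7306 − -4.7222·1.0486 = +7.5630 (running +7.5630)
  i=2: -4.7222·-0.4523 − -3.0318·0.7306 = +4.3509 (running +11.9139)
  i=3: -3.0318·-2.7967 − 0.6138·-0.4523 = +8.7569 (running +20.6708)
  i=4: 0.6138·1.0486 − 3.5741·-2.7967 = +10.6394 (running +31.3102)
Area = |Σ|/2 = |31.3102|/2 = 15.6551

Area at t=0.064: 15.6551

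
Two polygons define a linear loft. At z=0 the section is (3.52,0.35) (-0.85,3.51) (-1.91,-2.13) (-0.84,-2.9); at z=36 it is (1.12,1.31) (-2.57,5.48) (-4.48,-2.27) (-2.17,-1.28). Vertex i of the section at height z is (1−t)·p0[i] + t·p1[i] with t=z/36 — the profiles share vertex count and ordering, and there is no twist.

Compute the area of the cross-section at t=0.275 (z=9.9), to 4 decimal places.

Cross-section at t=0.275: each vertex is (1-t)·p0[i] + t·p1[i].
  v1: (1-0.275)·(3.52,0.35) + 0.275·(1.12,1.31) = (2.8600,0.6140)
  v2: (1-0.275)·(-0.85,3.51) + 0.275·(-2.57,5.48) = (-1.3230,4.0518)
  v3: (1-0.275)·(-1.91,-2.13) + 0.275·(-4.48,-2.27) = (-2.6168,-2.1685)
  v4: (1-0.275)·(-0.84,-2.9) + 0.275·(-2.17,-1.28) = (-1.2058,-2.4545)
Shoelace sum Σ(x_i·y_{i+1} − x_{i+1}·y_i):
  i=1: 2.8600·4.0518 − -1.3230·0.6140 = +12.4003 (running +12.4003)
  i=2: -1.3230·-2.1685 − -2.6168·4.0518 = +13.4713 (running +25.8717)
  i=3: -2.6168·-2.4545 − -1.2058·-2.1685 = +3.8081 (running +29.6798)
  i=4: -1.2058·0.6140 − 2.8600·-2.4545 = +6.2795 (running +35.9594)
Area = |Σ|/2 = |35.9594|/2 = 17.9797

Area at t=0.275: 17.9797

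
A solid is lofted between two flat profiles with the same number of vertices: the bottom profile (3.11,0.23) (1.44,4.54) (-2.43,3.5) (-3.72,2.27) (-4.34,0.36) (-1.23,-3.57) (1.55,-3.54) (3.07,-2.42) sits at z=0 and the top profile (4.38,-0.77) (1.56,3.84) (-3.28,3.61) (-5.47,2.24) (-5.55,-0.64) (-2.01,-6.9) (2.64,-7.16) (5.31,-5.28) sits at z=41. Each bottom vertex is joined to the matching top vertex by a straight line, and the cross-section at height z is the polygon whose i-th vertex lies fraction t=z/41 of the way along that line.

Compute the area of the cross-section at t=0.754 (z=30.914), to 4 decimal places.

Area at t=0.754: 76.0087

Cross-section at t=0.754: each vertex is (1-t)·p0[i] + t·p1[i].
  v1: (1-0.754)·(3.11,0.23) + 0.754·(4.38,-0.77) = (4.0676,-0.5240)
  v2: (1-0.754)·(1.44,4.54) + 0.754·(1.56,3.84) = (1.5305,4.0122)
  v3: (1-0.754)·(-2.43,3.5) + 0.754·(-3.28,3.61) = (-3.0709,3.5829)
  v4: (1-0.754)·(-3.72,2.27) + 0.754·(-5.47,2.24) = (-5.0395,2.2474)
  v5: (1-0.754)·(-4.34,0.36) + 0.754·(-5.55,-0.64) = (-5.2523,-0.3940)
  v6: (1-0.754)·(-1.23,-3.57) + 0.754·(-2.01,-6.9) = (-1.8181,-6.0808)
  v7: (1-0.754)·(1.55,-3.54) + 0.754·(2.64,-7.16) = (2.3719,-6.2695)
  v8: (1-0.754)·(3.07,-2.42) + 0.754·(5.31,-5.28) = (4.7590,-4.5764)
Shoelace sum Σ(x_i·y_{i+1} − x_{i+1}·y_i):
  i=1: 4.0676·4.0122 − 1.5305·-0.5240 = +17.1219 (running +17.1219)
  i=2: 1.5305·3.5829 − -3.0709·4.0122 = +17.8047 (running +34.9266)
  i=3: -3.0709·2.2474 − -5.0395·3.5829 = +11.1547 (running +46.0813)
  i=4: -5.0395·-0.3940 − -5.2523·2.2474 = +13.7896 (running +59.8709)
  i=5: -5.2523·-6.0808 − -1.8181·-0.3940 = +31.2222 (running +91.0931)
  i=6: -1.8181·-6.2695 − 2.3719·-6.0808 = +25.8215 (running +116.9146)
  i=7: 2.3719·-4.5764 − 4.7590·-6.2695 = +18.9815 (running +135.8962)
  i=8: 4.7590·-0.5240 − 4.0676·-4.5764 = +16.1213 (running +152.0175)
Area = |Σ|/2 = |152.0175|/2 = 76.0087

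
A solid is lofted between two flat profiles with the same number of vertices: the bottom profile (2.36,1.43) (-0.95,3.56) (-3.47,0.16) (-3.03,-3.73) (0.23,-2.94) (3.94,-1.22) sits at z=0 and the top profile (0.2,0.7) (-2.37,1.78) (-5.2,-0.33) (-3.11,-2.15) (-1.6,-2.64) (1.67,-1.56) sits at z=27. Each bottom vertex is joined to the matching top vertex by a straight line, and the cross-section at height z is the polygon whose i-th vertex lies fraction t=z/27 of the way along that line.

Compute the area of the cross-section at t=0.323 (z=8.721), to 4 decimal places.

Area at t=0.323: 27.4039

Cross-section at t=0.323: each vertex is (1-t)·p0[i] + t·p1[i].
  v1: (1-0.323)·(2.36,1.43) + 0.323·(0.2,0.7) = (1.6623,1.1942)
  v2: (1-0.323)·(-0.95,3.56) + 0.323·(-2.37,1.78) = (-1.4087,2.9851)
  v3: (1-0.323)·(-3.47,0.16) + 0.323·(-5.2,-0.33) = (-4.0288,0.0017)
  v4: (1-0.323)·(-3.03,-3.73) + 0.323·(-3.11,-2.15) = (-3.0558,-3.2197)
  v5: (1-0.323)·(0.23,-2.94) + 0.323·(-1.6,-2.64) = (-0.3611,-2.8431)
  v6: (1-0.323)·(3.94,-1.22) + 0.323·(1.67,-1.56) = (3.2068,-1.3298)
Shoelace sum Σ(x_i·y_{i+1} − x_{i+1}·y_i):
  i=1: 1.6623·2.9851 − -1.4087·1.1942 = +6.6444 (running +6.6444)
  i=2: -1.4087·0.0017 − -4.0288·2.9851 = +12.0237 (running +18.6681)
  i=3: -4.0288·-3.2197 − -3.0558·0.0017 = +12.9766 (running +31.6447)
  i=4: -3.0558·-2.8431 − -0.3611·-3.2197 = +7.5255 (running +39.1702)
  i=5: -0.3611·-1.3298 − 3.2068·-2.8431 = +9.5974 (running +48.7676)
  i=6: 3.2068·1.1942 − 1.6623·-1.3298 = +6.0402 (running +54.8078)
Area = |Σ|/2 = |54.8078|/2 = 27.4039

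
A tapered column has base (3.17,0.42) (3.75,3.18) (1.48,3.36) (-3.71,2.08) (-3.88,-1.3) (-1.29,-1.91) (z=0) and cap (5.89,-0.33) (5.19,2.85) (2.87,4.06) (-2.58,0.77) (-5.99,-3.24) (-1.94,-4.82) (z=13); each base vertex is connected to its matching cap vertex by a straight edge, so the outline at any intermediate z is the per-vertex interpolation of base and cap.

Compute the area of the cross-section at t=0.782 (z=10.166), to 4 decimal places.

Cross-section at t=0.782: each vertex is (1-t)·p0[i] + t·p1[i].
  v1: (1-0.782)·(3.17,0.42) + 0.782·(5.89,-0.33) = (5.2970,-0.1665)
  v2: (1-0.782)·(3.75,3.18) + 0.782·(5.19,2.85) = (4.8761,2.9219)
  v3: (1-0.782)·(1.48,3.36) + 0.782·(2.87,4.06) = (2.5670,3.9074)
  v4: (1-0.782)·(-3.71,2.08) + 0.782·(-2.58,0.77) = (-2.8263,1.0556)
  v5: (1-0.782)·(-3.88,-1.3) + 0.782·(-5.99,-3.24) = (-5.5300,-2.8171)
  v6: (1-0.782)·(-1.29,-1.91) + 0.782·(-1.94,-4.82) = (-1.7983,-4.1856)
Shoelace sum Σ(x_i·y_{i+1} − x_{i+1}·y_i):
  i=1: 5.2970·2.9219 − 4.8761·-0.1665 = +16.2895 (running +16.2895)
  i=2: 4.8761·3.9074 − 2.5670·2.9219 = +11.5522 (running +27.8417)
  i=3: 2.5670·1.0556 − -2.8263·3.9074 = +13.7533 (running +41.5950)
  i=4: -2.8263·-2.8171 − -5.5300·1.0556 = +13.7994 (running +55.3944)
  i=5: -5.5300·-4.1856 − -1.7983·-2.8171 = +18.0806 (running +73.4750)
  i=6: -1.7983·-0.1665 − 5.2970·-4.1856 = +22.4708 (running +95.9459)
Area = |Σ|/2 = |95.9459|/2 = 47.9729

Area at t=0.782: 47.9729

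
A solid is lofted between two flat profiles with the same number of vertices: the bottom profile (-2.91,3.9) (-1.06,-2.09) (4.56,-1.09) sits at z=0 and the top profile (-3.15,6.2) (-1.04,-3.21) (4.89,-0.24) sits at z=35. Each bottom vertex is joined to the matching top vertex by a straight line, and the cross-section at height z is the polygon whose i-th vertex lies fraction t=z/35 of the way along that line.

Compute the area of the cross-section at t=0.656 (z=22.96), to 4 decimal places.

Cross-section at t=0.656: each vertex is (1-t)·p0[i] + t·p1[i].
  v1: (1-0.656)·(-2.91,3.9) + 0.656·(-3.15,6.2) = (-3.0674,5.4088)
  v2: (1-0.656)·(-1.06,-2.09) + 0.656·(-1.04,-3.21) = (-1.0469,-2.8247)
  v3: (1-0.656)·(4.56,-1.09) + 0.656·(4.89,-0.24) = (4.7765,-0.5324)
Shoelace sum Σ(x_i·y_{i+1} − x_{i+1}·y_i):
  i=1: -3.0674·-2.8247 − -1.0469·5.4088 = +14.3270 (running +14.3270)
  i=2: -1.0469·-0.5324 − 4.7765·-2.8247 = +14.0496 (running +28.3766)
  i=3: 4.7765·5.4088 − -3.0674·-0.5324 = +24.2019 (running +52.5785)
Area = |Σ|/2 = |52.5785|/2 = 26.2893

Area at t=0.656: 26.2893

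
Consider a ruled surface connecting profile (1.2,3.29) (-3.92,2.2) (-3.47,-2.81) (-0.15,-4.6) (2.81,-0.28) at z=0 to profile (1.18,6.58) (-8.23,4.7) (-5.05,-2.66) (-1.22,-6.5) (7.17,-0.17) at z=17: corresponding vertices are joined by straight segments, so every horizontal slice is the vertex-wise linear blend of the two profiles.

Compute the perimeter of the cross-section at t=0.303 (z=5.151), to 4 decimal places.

Perimeter at t=0.303: 28.7956

Cross-section at t=0.303: each vertex is (1-t)·p0[i] + t·p1[i].
  v1: (1-0.303)·(1.2,3.29) + 0.303·(1.18,6.58) = (1.1939,4.2869)
  v2: (1-0.303)·(-3.92,2.2) + 0.303·(-8.23,4.7) = (-5.2259,2.9575)
  v3: (1-0.303)·(-3.47,-2.81) + 0.303·(-5.05,-2.66) = (-3.9487,-2.7646)
  v4: (1-0.303)·(-0.15,-4.6) + 0.303·(-1.22,-6.5) = (-0.4742,-5.1757)
  v5: (1-0.303)·(2.81,-0.28) + 0.303·(7.17,-0.17) = (4.1311,-0.2467)
Perimeter = Σ |v_{i+1} − v_i|:
  edge 1→2: √(-6.4199² + -1.3294²) = 6.5561 (running 6.5561)
  edge 2→3: √(1.2772² + -5.7221²) = 5.8629 (running 12.4189)
  edge 3→4: √(3.4745² + -2.4111²) = 4.2292 (running 16.6481)
  edge 4→5: √(4.6053² + 4.9290²) = 6.7457 (running 23.3938)
  edge 5→1: √(-2.9371² + 4.5335²) = 5.4018 (running 28.7956)
Perimeter = 28.7956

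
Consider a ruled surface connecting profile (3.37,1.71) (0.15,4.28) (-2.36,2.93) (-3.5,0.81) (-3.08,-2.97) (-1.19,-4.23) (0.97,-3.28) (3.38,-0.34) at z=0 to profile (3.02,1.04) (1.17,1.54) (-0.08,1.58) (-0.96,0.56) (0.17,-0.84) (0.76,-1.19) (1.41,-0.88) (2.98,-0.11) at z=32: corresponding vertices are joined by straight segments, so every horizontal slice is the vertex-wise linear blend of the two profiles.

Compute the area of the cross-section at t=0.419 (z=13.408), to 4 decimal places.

Area at t=0.419: 23.5212

Cross-section at t=0.419: each vertex is (1-t)·p0[i] + t·p1[i].
  v1: (1-0.419)·(3.37,1.71) + 0.419·(3.02,1.04) = (3.2233,1.4293)
  v2: (1-0.419)·(0.15,4.28) + 0.419·(1.17,1.54) = (0.5774,3.1319)
  v3: (1-0.419)·(-2.36,2.93) + 0.419·(-0.08,1.58) = (-1.4047,2.3643)
  v4: (1-0.419)·(-3.5,0.81) + 0.419·(-0.96,0.56) = (-2.4357,0.7052)
  v5: (1-0.419)·(-3.08,-2.97) + 0.419·(0.17,-0.84) = (-1.7183,-2.0775)
  v6: (1-0.419)·(-1.19,-4.23) + 0.419·(0.76,-1.19) = (-0.3729,-2.9562)
  v7: (1-0.419)·(0.97,-3.28) + 0.419·(1.41,-0.88) = (1.1544,-2.2744)
  v8: (1-0.419)·(3.38,-0.34) + 0.419·(2.98,-0.11) = (3.2124,-0.2436)
Shoelace sum Σ(x_i·y_{i+1} − x_{i+1}·y_i):
  i=1: 3.2233·3.1319 − 0.5774·1.4293 = +9.2701 (running +9.2701)
  i=2: 0.5774·2.3643 − -1.4047·3.1319 = +5.7645 (running +15.0346)
  i=3: -1.4047·0.7052 − -2.4357·2.3643 = +4.7683 (running +19.8029)
  i=4: -2.4357·-2.0775 − -1.7183·0.7052 = +6.2721 (running +26.0750)
  i=5: -1.7183·-2.9562 − -0.3729·-2.0775 = +4.3047 (running +30.3798)
  i=6: -0.3729·-2.2744 − 1.1544·-2.9562 = +4.2608 (running +34.6406)
  i=7: 1.1544·-0.2436 − 3.2124·-2.2744 = +7.0250 (running +41.6656)
  i=8: 3.2124·1.4293 − 3.2233·-0.2436 = +5.3767 (running +47.0423)
Area = |Σ|/2 = |47.0423|/2 = 23.5212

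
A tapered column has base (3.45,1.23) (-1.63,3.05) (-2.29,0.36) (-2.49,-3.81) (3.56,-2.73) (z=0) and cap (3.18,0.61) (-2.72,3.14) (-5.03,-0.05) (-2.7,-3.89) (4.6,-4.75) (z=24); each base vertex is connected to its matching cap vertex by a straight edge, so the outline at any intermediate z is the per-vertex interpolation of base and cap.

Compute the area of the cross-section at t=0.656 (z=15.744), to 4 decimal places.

Area at t=0.656: 42.2167

Cross-section at t=0.656: each vertex is (1-t)·p0[i] + t·p1[i].
  v1: (1-0.656)·(3.45,1.23) + 0.656·(3.18,0.61) = (3.2729,0.8233)
  v2: (1-0.656)·(-1.63,3.05) + 0.656·(-2.72,3.14) = (-2.3450,3.1090)
  v3: (1-0.656)·(-2.29,0.36) + 0.656·(-5.03,-0.05) = (-4.0874,0.0910)
  v4: (1-0.656)·(-2.49,-3.81) + 0.656·(-2.7,-3.89) = (-2.6278,-3.8625)
  v5: (1-0.656)·(3.56,-2.73) + 0.656·(4.6,-4.75) = (4.2422,-4.0551)
Shoelace sum Σ(x_i·y_{i+1} − x_{i+1}·y_i):
  i=1: 3.2729·3.1090 − -2.3450·0.8233 = +12.1061 (running +12.1061)
  i=2: -2.3450·0.0910 − -4.0874·3.1090 = +12.4945 (running +24.6007)
  i=3: -4.0874·-3.8625 − -2.6278·0.0910 = +16.0269 (running +40.6275)
  i=4: -2.6278·-4.0551 − 4.2422·-3.8625 = +27.0414 (running +67.6690)
  i=5: 4.2422·0.8233 − 3.2729·-4.0551 = +16.7645 (running +84.4335)
Area = |Σ|/2 = |84.4335|/2 = 42.2167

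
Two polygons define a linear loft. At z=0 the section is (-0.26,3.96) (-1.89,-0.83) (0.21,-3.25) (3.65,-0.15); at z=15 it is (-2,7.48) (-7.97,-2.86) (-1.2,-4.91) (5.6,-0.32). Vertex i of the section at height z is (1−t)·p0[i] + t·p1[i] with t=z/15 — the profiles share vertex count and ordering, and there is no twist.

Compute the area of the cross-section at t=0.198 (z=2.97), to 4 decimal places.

Area at t=0.198: 29.6404

Cross-section at t=0.198: each vertex is (1-t)·p0[i] + t·p1[i].
  v1: (1-0.198)·(-0.26,3.96) + 0.198·(-2,7.48) = (-0.6045,4.6570)
  v2: (1-0.198)·(-1.89,-0.83) + 0.198·(-7.97,-2.86) = (-3.0938,-1.2319)
  v3: (1-0.198)·(0.21,-3.25) + 0.198·(-1.2,-4.91) = (-0.0692,-3.5787)
  v4: (1-0.198)·(3.65,-0.15) + 0.198·(5.6,-0.32) = (4.0361,-0.1837)
Shoelace sum Σ(x_i·y_{i+1} − x_{i+1}·y_i):
  i=1: -0.6045·-1.2319 − -3.0938·4.6570 = +15.1526 (running +15.1526)
  i=2: -3.0938·-3.5787 − -0.0692·-1.2319 = +10.9866 (running +26.1393)
  i=3: -0.0692·-0.1837 − 4.0361·-3.5787 = +14.4566 (running +40.5959)
  i=4: 4.0361·4.6570 − -0.6045·-0.1837 = +18.6849 (running +59.2808)
Area = |Σ|/2 = |59.2808|/2 = 29.6404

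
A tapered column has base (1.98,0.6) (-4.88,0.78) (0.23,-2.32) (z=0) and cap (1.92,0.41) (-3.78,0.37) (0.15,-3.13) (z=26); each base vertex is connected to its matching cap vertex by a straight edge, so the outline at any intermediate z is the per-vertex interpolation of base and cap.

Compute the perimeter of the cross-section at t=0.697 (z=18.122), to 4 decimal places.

Perimeter at t=0.697: 15.2983

Cross-section at t=0.697: each vertex is (1-t)·p0[i] + t·p1[i].
  v1: (1-0.697)·(1.98,0.6) + 0.697·(1.92,0.41) = (1.9382,0.4676)
  v2: (1-0.697)·(-4.88,0.78) + 0.697·(-3.78,0.37) = (-4.1133,0.4942)
  v3: (1-0.697)·(0.23,-2.32) + 0.697·(0.15,-3.13) = (0.1742,-2.8846)
Perimeter = Σ |v_{i+1} − v_i|:
  edge 1→2: √(-6.0515² + 0.0267²) = 6.0515 (running 6.0515)
  edge 2→3: √(4.2875² + -3.3788²) = 5.4589 (running 11.5104)
  edge 3→1: √(1.7639² + 3.3521²) = 3.7879 (running 15.2983)
Perimeter = 15.2983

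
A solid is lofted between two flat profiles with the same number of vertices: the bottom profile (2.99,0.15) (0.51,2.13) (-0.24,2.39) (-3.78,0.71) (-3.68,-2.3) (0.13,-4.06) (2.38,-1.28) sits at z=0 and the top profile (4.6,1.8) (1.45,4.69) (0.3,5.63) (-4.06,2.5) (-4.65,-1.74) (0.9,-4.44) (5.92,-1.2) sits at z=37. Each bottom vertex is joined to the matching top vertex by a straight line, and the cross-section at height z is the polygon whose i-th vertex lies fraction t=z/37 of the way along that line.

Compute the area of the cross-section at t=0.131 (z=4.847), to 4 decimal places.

Area at t=0.131: 32.5970

Cross-section at t=0.131: each vertex is (1-t)·p0[i] + t·p1[i].
  v1: (1-0.131)·(2.99,0.15) + 0.131·(4.6,1.8) = (3.2009,0.3661)
  v2: (1-0.131)·(0.51,2.13) + 0.131·(1.45,4.69) = (0.6331,2.4654)
  v3: (1-0.131)·(-0.24,2.39) + 0.131·(0.3,5.63) = (-0.1693,2.8144)
  v4: (1-0.131)·(-3.78,0.71) + 0.131·(-4.06,2.5) = (-3.8167,0.9445)
  v5: (1-0.131)·(-3.68,-2.3) + 0.131·(-4.65,-1.74) = (-3.8071,-2.2266)
  v6: (1-0.131)·(0.13,-4.06) + 0.131·(0.9,-4.44) = (0.2309,-4.1098)
  v7: (1-0.131)·(2.38,-1.28) + 0.131·(5.92,-1.2) = (2.8437,-1.2695)
Shoelace sum Σ(x_i·y_{i+1} − x_{i+1}·y_i):
  i=1: 3.2009·2.4654 − 0.6331·0.3661 = +7.6596 (running +7.6596)
  i=2: 0.6331·2.8144 − -0.1693·2.4654 = +2.1992 (running +9.8588)
  i=3: -0.1693·0.9445 − -3.8167·2.8144 = +10.5820 (running +20.4407)
  i=4: -3.8167·-2.2266 − -3.8071·0.9445 = +12.0941 (running +32.5349)
  i=5: -3.8071·-4.1098 − 0.2309·-2.2266 = +16.1603 (running +48.6951)
  i=6: 0.2309·-1.2695 − 2.8437·-4.1098 = +11.3941 (running +60.0892)
  i=7: 2.8437·0.3661 − 3.2009·-1.2695 = +5.1049 (running +65.1940)
Area = |Σ|/2 = |65.1940|/2 = 32.5970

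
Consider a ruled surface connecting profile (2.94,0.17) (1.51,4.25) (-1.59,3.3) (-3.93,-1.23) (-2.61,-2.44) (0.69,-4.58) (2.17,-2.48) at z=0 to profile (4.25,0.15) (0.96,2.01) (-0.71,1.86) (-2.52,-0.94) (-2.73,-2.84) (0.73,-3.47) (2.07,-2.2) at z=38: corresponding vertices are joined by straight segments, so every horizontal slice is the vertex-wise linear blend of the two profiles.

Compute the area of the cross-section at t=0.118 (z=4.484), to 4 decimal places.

Area at t=0.118: 35.7789

Cross-section at t=0.118: each vertex is (1-t)·p0[i] + t·p1[i].
  v1: (1-0.118)·(2.94,0.17) + 0.118·(4.25,0.15) = (3.0946,0.1676)
  v2: (1-0.118)·(1.51,4.25) + 0.118·(0.96,2.01) = (1.4451,3.9857)
  v3: (1-0.118)·(-1.59,3.3) + 0.118·(-0.71,1.86) = (-1.4862,3.1301)
  v4: (1-0.118)·(-3.93,-1.23) + 0.118·(-2.52,-0.94) = (-3.7636,-1.1958)
  v5: (1-0.118)·(-2.61,-2.44) + 0.118·(-2.73,-2.84) = (-2.6242,-2.4872)
  v6: (1-0.118)·(0.69,-4.58) + 0.118·(0.73,-3.47) = (0.6947,-4.4490)
  v7: (1-0.118)·(2.17,-2.48) + 0.118·(2.07,-2.2) = (2.1582,-2.4470)
Shoelace sum Σ(x_i·y_{i+1} − x_{i+1}·y_i):
  i=1: 3.0946·3.9857 − 1.4451·0.1676 = +12.0917 (running +12.0917)
  i=2: 1.4451·3.1301 − -1.4862·3.9857 = +10.4466 (running +22.5384)
  i=3: -1.4862·-1.1958 − -3.7636·3.1301 = +13.5576 (running +36.0959)
  i=4: -3.7636·-2.4872 − -2.6242·-1.1958 = +6.2230 (running +42.3189)
  i=5: -2.6242·-4.4490 − 0.6947·-2.4872 = +13.4028 (running +55.7217)
  i=6: 0.6947·-2.4470 − 2.1582·-4.4490 = +7.9019 (running +63.6237)
  i=7: 2.1582·0.1676 − 3.0946·-2.4470 = +7.9341 (running +71.5578)
Area = |Σ|/2 = |71.5578|/2 = 35.7789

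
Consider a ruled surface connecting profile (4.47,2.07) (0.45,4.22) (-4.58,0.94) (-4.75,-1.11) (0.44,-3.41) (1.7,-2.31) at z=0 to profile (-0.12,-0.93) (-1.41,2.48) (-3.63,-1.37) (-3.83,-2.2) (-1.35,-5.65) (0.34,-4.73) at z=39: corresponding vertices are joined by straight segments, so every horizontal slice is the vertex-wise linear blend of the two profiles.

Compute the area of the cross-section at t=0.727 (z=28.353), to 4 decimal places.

Area at t=0.727: 25.1675

Cross-section at t=0.727: each vertex is (1-t)·p0[i] + t·p1[i].
  v1: (1-0.727)·(4.47,2.07) + 0.727·(-0.12,-0.93) = (1.1331,-0.1110)
  v2: (1-0.727)·(0.45,4.22) + 0.727·(-1.41,2.48) = (-0.9022,2.9550)
  v3: (1-0.727)·(-4.58,0.94) + 0.727·(-3.63,-1.37) = (-3.8893,-0.7394)
  v4: (1-0.727)·(-4.75,-1.11) + 0.727·(-3.83,-2.2) = (-4.0812,-1.9024)
  v5: (1-0.727)·(0.44,-3.41) + 0.727·(-1.35,-5.65) = (-0.8613,-5.0385)
  v6: (1-0.727)·(1.7,-2.31) + 0.727·(0.34,-4.73) = (0.7113,-4.0693)
Shoelace sum Σ(x_i·y_{i+1} − x_{i+1}·y_i):
  i=1: 1.1331·2.9550 − -0.9022·-0.1110 = +3.2481 (running +3.2481)
  i=2: -0.9022·-0.7394 − -3.8893·2.9550 = +12.1602 (running +15.4083)
  i=3: -3.8893·-1.9024 − -4.0812·-0.7394 = +4.3817 (running +19.7900)
  i=4: -4.0812·-5.0385 − -0.8613·-1.9024 = +18.9242 (running +38.7142)
  i=5: -0.8613·-4.0693 − 0.7113·-5.0385 = +7.0888 (running +45.8030)
  i=6: 0.7113·-0.1110 − 1.1331·-4.0693 = +4.5319 (running +50.3349)
Area = |Σ|/2 = |50.3349|/2 = 25.1675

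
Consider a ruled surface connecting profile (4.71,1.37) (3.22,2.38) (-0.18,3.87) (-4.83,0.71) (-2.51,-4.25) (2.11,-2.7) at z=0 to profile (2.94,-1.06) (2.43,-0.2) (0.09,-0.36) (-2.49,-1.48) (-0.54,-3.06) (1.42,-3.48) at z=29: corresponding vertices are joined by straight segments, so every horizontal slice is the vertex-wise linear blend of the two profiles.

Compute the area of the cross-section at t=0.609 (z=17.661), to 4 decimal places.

Area at t=0.609: 21.9300

Cross-section at t=0.609: each vertex is (1-t)·p0[i] + t·p1[i].
  v1: (1-0.609)·(4.71,1.37) + 0.609·(2.94,-1.06) = (3.6321,-0.1099)
  v2: (1-0.609)·(3.22,2.38) + 0.609·(2.43,-0.2) = (2.7389,0.8088)
  v3: (1-0.609)·(-0.18,3.87) + 0.609·(0.09,-0.36) = (-0.0156,1.2939)
  v4: (1-0.609)·(-4.83,0.71) + 0.609·(-2.49,-1.48) = (-3.4049,-0.6237)
  v5: (1-0.609)·(-2.51,-4.25) + 0.609·(-0.54,-3.06) = (-1.3103,-3.5253)
  v6: (1-0.609)·(2.11,-2.7) + 0.609·(1.42,-3.48) = (1.6898,-3.1750)
Shoelace sum Σ(x_i·y_{i+1} − x_{i+1}·y_i):
  i=1: 3.6321·0.8088 − 2.7389·-0.1099 = +3.2385 (running +3.2385)
  i=2: 2.7389·1.2939 − -0.0156·0.8088 = +3.5565 (running +6.7950)
  i=3: -0.0156·-0.6237 − -3.4049·1.2939 = +4.4155 (running +11.2105)
  i=4: -3.4049·-3.5253 − -1.3103·-0.6237 = +11.1862 (running +22.3966)
  i=5: -1.3103·-3.1750 − 1.6898·-3.5253 = +10.1171 (running +32.5138)
  i=6: 1.6898·-0.1099 − 3.6321·-3.1750 = +11.3462 (running +43.8600)
Area = |Σ|/2 = |43.8600|/2 = 21.9300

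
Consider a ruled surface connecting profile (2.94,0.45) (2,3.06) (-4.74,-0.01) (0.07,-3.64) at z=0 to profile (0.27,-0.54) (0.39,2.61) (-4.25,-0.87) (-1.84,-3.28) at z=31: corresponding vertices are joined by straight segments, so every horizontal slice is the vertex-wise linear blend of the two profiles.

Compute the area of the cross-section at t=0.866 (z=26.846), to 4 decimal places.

Area at t=0.866: 14.4463

Cross-section at t=0.866: each vertex is (1-t)·p0[i] + t·p1[i].
  v1: (1-0.866)·(2.94,0.45) + 0.866·(0.27,-0.54) = (0.6278,-0.4073)
  v2: (1-0.866)·(2,3.06) + 0.866·(0.39,2.61) = (0.6057,2.6703)
  v3: (1-0.866)·(-4.74,-0.01) + 0.866·(-4.25,-0.87) = (-4.3157,-0.7548)
  v4: (1-0.866)·(0.07,-3.64) + 0.866·(-1.84,-3.28) = (-1.5841,-3.3282)
Shoelace sum Σ(x_i·y_{i+1} − x_{i+1}·y_i):
  i=1: 0.6278·2.6703 − 0.6057·-0.4073 = +1.9231 (running +1.9231)
  i=2: 0.6057·-0.7548 − -4.3157·2.6703 = +11.0669 (running +12.9900)
  i=3: -4.3157·-3.3282 − -1.5841·-0.7548 = +13.1680 (running +26.1580)
  i=4: -1.5841·-0.4073 − 0.6278·-3.3282 = +2.7347 (running +28.8926)
Area = |Σ|/2 = |28.8926|/2 = 14.4463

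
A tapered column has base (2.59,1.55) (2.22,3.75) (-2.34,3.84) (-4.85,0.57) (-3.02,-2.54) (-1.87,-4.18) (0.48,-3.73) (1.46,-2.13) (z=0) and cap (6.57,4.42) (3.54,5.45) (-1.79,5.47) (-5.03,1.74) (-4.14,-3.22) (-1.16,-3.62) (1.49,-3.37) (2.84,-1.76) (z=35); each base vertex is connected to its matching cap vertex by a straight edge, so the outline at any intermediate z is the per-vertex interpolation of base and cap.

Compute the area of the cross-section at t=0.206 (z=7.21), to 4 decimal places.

Cross-section at t=0.206: each vertex is (1-t)·p0[i] + t·p1[i].
  v1: (1-0.206)·(2.59,1.55) + 0.206·(6.57,4.42) = (3.4099,2.1412)
  v2: (1-0.206)·(2.22,3.75) + 0.206·(3.54,5.45) = (2.4919,4.1002)
  v3: (1-0.206)·(-2.34,3.84) + 0.206·(-1.79,5.47) = (-2.2267,4.1758)
  v4: (1-0.206)·(-4.85,0.57) + 0.206·(-5.03,1.74) = (-4.8871,0.8110)
  v5: (1-0.206)·(-3.02,-2.54) + 0.206·(-4.14,-3.22) = (-3.2507,-2.6801)
  v6: (1-0.206)·(-1.87,-4.18) + 0.206·(-1.16,-3.62) = (-1.7237,-4.0646)
  v7: (1-0.206)·(0.48,-3.73) + 0.206·(1.49,-3.37) = (0.6881,-3.6558)
  v8: (1-0.206)·(1.46,-2.13) + 0.206·(2.84,-1.76) = (1.7443,-2.0538)
Shoelace sum Σ(x_i·y_{i+1} − x_{i+1}·y_i):
  i=1: 3.4099·4.1002 − 2.4919·2.1412 = +8.6454 (running +8.6454)
  i=2: 2.4919·4.1758 − -2.2267·4.1002 = +19.5356 (running +28.1811)
  i=3: -2.2267·0.8110 − -4.8871·4.1758 = +18.6015 (running +46.7825)
  i=4: -4.8871·-2.6801 − -3.2507·0.8110 = +15.7342 (running +62.5167)
  i=5: -3.2507·-4.0646 − -1.7237·-2.6801 = +8.5932 (running +71.1099)
  i=6: -1.7237·-3.6558 − 0.6881·-4.0646 = +9.0984 (running +80.2084)
  i=7: 0.6881·-2.0538 − 1.7443·-3.6558 = +4.9637 (running +85.1721)
  i=8: 1.7443·2.1412 − 3.4099·-2.0538 = +10.7380 (running +95.9101)
Area = |Σ|/2 = |95.9101|/2 = 47.9550

Area at t=0.206: 47.9550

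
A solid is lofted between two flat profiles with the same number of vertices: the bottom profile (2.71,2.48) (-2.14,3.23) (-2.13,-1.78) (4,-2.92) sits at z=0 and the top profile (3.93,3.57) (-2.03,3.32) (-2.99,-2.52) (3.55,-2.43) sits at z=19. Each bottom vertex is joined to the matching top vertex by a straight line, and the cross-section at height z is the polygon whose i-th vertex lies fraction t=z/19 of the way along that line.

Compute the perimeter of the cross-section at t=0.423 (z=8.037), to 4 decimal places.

Perimeter at t=0.423: 22.7232

Cross-section at t=0.423: each vertex is (1-t)·p0[i] + t·p1[i].
  v1: (1-0.423)·(2.71,2.48) + 0.423·(3.93,3.57) = (3.2261,2.9411)
  v2: (1-0.423)·(-2.14,3.23) + 0.423·(-2.03,3.32) = (-2.0935,3.2681)
  v3: (1-0.423)·(-2.13,-1.78) + 0.423·(-2.99,-2.52) = (-2.4938,-2.0930)
  v4: (1-0.423)·(4,-2.92) + 0.423·(3.55,-2.43) = (3.8096,-2.7127)
Perimeter = Σ |v_{i+1} − v_i|:
  edge 1→2: √(-5.3195² + 0.3270²) = 5.3296 (running 5.3296)
  edge 2→3: √(-0.4003² + -5.3611²) = 5.3760 (running 10.7056)
  edge 3→4: √(6.3034² + -0.6197²) = 6.3338 (running 17.0394)
  edge 4→1: √(-0.5836² + 5.6538²) = 5.6838 (running 22.7232)
Perimeter = 22.7232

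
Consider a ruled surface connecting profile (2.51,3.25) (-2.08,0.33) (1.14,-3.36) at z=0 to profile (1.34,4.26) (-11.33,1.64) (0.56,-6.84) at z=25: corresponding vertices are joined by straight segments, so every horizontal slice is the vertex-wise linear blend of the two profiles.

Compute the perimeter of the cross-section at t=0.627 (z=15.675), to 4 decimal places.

Perimeter at t=0.627: 30.4554

Cross-section at t=0.627: each vertex is (1-t)·p0[i] + t·p1[i].
  v1: (1-0.627)·(2.51,3.25) + 0.627·(1.34,4.26) = (1.7764,3.8833)
  v2: (1-0.627)·(-2.08,0.33) + 0.627·(-11.33,1.64) = (-7.8797,1.1514)
  v3: (1-0.627)·(1.14,-3.36) + 0.627·(0.56,-6.84) = (0.7763,-5.5420)
Perimeter = Σ |v_{i+1} − v_i|:
  edge 1→2: √(-9.6562² + -2.7319²) = 10.0352 (running 10.0352)
  edge 2→3: √(8.6561² + -6.6933²) = 10.9421 (running 20.9772)
  edge 3→1: √(1.0001² + 9.4252²) = 9.4781 (running 30.4554)
Perimeter = 30.4554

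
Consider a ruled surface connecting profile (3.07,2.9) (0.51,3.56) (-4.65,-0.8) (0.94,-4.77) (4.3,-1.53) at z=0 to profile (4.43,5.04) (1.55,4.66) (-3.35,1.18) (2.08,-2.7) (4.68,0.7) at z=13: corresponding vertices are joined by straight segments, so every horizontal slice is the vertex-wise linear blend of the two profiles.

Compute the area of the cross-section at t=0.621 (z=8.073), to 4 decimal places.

Area at t=0.621: 38.2613

Cross-section at t=0.621: each vertex is (1-t)·p0[i] + t·p1[i].
  v1: (1-0.621)·(3.07,2.9) + 0.621·(4.43,5.04) = (3.9146,4.2289)
  v2: (1-0.621)·(0.51,3.56) + 0.621·(1.55,4.66) = (1.1558,4.2431)
  v3: (1-0.621)·(-4.65,-0.8) + 0.621·(-3.35,1.18) = (-3.8427,0.4296)
  v4: (1-0.621)·(0.94,-4.77) + 0.621·(2.08,-2.7) = (1.6479,-3.4845)
  v5: (1-0.621)·(4.3,-1.53) + 0.621·(4.68,0.7) = (4.5360,-0.1452)
Shoelace sum Σ(x_i·y_{i+1} − x_{i+1}·y_i):
  i=1: 3.9146·4.2431 − 1.1558·4.2289 = +11.7219 (running +11.7219)
  i=2: 1.1558·0.4296 − -3.8427·4.2431 = +16.8015 (running +28.5234)
  i=3: -3.8427·-3.4845 − 1.6479·0.4296 = +12.6821 (running +41.2055)
  i=4: 1.6479·-0.1452 − 4.5360·-3.4845 = +15.5665 (running +56.7720)
  i=5: 4.5360·4.2289 − 3.9146·-0.1452 = +19.7507 (running +76.5226)
Area = |Σ|/2 = |76.5226|/2 = 38.2613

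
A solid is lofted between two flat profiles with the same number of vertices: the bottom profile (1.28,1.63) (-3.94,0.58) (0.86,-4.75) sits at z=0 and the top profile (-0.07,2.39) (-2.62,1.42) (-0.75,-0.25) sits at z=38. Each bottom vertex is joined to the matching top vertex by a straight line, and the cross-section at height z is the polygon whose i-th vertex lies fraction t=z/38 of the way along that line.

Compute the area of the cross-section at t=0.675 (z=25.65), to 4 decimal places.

Area at t=0.675: 6.2920

Cross-section at t=0.675: each vertex is (1-t)·p0[i] + t·p1[i].
  v1: (1-0.675)·(1.28,1.63) + 0.675·(-0.07,2.39) = (0.3687,2.1430)
  v2: (1-0.675)·(-3.94,0.58) + 0.675·(-2.62,1.42) = (-3.0490,1.1470)
  v3: (1-0.675)·(0.86,-4.75) + 0.675·(-0.75,-0.25) = (-0.2268,-1.7125)
Shoelace sum Σ(x_i·y_{i+1} − x_{i+1}·y_i):
  i=1: 0.3687·1.1470 − -3.0490·2.1430 = +6.9570 (running +6.9570)
  i=2: -3.0490·-1.7125 − -0.2268·1.1470 = +5.4815 (running +12.4385)
  i=3: -0.2268·2.1430 − 0.3687·-1.7125 = +0.1456 (running +12.5840)
Area = |Σ|/2 = |12.5840|/2 = 6.2920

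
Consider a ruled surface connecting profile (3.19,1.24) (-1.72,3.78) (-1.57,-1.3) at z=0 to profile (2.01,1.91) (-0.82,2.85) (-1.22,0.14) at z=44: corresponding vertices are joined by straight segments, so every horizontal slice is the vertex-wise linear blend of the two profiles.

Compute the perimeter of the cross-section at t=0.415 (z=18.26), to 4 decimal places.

Cross-section at t=0.415: each vertex is (1-t)·p0[i] + t·p1[i].
  v1: (1-0.415)·(3.19,1.24) + 0.415·(2.01,1.91) = (2.7003,1.5180)
  v2: (1-0.415)·(-1.72,3.78) + 0.415·(-0.82,2.85) = (-1.3465,3.3940)
  v3: (1-0.415)·(-1.57,-1.3) + 0.415·(-1.22,0.14) = (-1.4247,-0.7024)
Perimeter = Σ |v_{i+1} − v_i|:
  edge 1→2: √(-4.0468² + 1.8760²) = 4.4605 (running 4.4605)
  edge 2→3: √(-0.0783² + -4.0964²) = 4.0972 (running 8.5577)
  edge 3→1: √(4.1250² + 2.2204²) = 4.6847 (running 13.2424)
Perimeter = 13.2424

Perimeter at t=0.415: 13.2424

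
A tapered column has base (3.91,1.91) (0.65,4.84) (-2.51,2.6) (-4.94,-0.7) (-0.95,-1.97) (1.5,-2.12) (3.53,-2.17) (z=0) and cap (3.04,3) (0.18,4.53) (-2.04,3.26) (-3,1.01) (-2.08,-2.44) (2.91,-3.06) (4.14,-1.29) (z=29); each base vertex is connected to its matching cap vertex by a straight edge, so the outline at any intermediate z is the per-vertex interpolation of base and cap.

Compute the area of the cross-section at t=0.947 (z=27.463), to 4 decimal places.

Area at t=0.947: 39.3250

Cross-section at t=0.947: each vertex is (1-t)·p0[i] + t·p1[i].
  v1: (1-0.947)·(3.91,1.91) + 0.947·(3.04,3) = (3.0861,2.9422)
  v2: (1-0.947)·(0.65,4.84) + 0.947·(0.18,4.53) = (0.2049,4.5464)
  v3: (1-0.947)·(-2.51,2.6) + 0.947·(-2.04,3.26) = (-2.0649,3.2250)
  v4: (1-0.947)·(-4.94,-0.7) + 0.947·(-3,1.01) = (-3.1028,0.9194)
  v5: (1-0.947)·(-0.95,-1.97) + 0.947·(-2.08,-2.44) = (-2.0201,-2.4151)
  v6: (1-0.947)·(1.5,-2.12) + 0.947·(2.91,-3.06) = (2.8353,-3.0102)
  v7: (1-0.947)·(3.53,-2.17) + 0.947·(4.14,-1.29) = (4.1077,-1.3366)
Shoelace sum Σ(x_i·y_{i+1} − x_{i+1}·y_i):
  i=1: 3.0861·4.5464 − 0.2049·2.9422 = +13.4279 (running +13.4279)
  i=2: 0.2049·3.2250 − -2.0649·4.5464 = +10.0488 (running +23.4767)
  i=3: -2.0649·0.9194 − -3.1028·3.2250 = +8.1082 (running +31.5849)
  i=4: -3.1028·-2.4151 − -2.0201·0.9194 = +9.3508 (running +40.9358)
  i=5: -2.0201·-3.0102 − 2.8353·-2.4151 = +12.9283 (running +53.8641)
  i=6: 2.8353·-1.3366 − 4.1077·-3.0102 = +8.5751 (running +62.4392)
  i=7: 4.1077·2.9422 − 3.0861·-1.3366 = +16.2107 (running +78.6499)
Area = |Σ|/2 = |78.6499|/2 = 39.3250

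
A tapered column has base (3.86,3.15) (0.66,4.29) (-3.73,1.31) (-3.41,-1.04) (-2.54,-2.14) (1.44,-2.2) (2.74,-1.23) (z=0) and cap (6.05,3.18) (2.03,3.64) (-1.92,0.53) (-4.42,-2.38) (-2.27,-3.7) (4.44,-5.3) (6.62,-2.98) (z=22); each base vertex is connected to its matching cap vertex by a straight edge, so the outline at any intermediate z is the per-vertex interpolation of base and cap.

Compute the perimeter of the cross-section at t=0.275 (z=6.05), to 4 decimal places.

Perimeter at t=0.275: 24.7252

Cross-section at t=0.275: each vertex is (1-t)·p0[i] + t·p1[i].
  v1: (1-0.275)·(3.86,3.15) + 0.275·(6.05,3.18) = (4.4623,3.1583)
  v2: (1-0.275)·(0.66,4.29) + 0.275·(2.03,3.64) = (1.0368,4.1113)
  v3: (1-0.275)·(-3.73,1.31) + 0.275·(-1.92,0.53) = (-3.2323,1.0955)
  v4: (1-0.275)·(-3.41,-1.04) + 0.275·(-4.42,-2.38) = (-3.6877,-1.4085)
  v5: (1-0.275)·(-2.54,-2.14) + 0.275·(-2.27,-3.7) = (-2.4657,-2.5690)
  v6: (1-0.275)·(1.44,-2.2) + 0.275·(4.44,-5.3) = (2.2650,-3.0525)
  v7: (1-0.275)·(2.74,-1.23) + 0.275·(6.62,-2.98) = (3.8070,-1.7112)
Perimeter = Σ |v_{i+1} − v_i|:
  edge 1→2: √(-3.4255² + 0.9530²) = 3.5556 (running 3.5556)
  edge 2→3: √(-4.2690² + -3.0158²) = 5.2268 (running 8.7824)
  edge 3→4: √(-0.4555² + -2.5040²) = 2.5451 (running 11.3275)
  edge 4→5: √(1.2220² + -1.1605²) = 1.6852 (running 13.0127)
  edge 5→6: √(4.7308² + -0.4835²) = 4.7554 (running 17.7681)
  edge 6→7: √(1.5420² + 1.3413²) = 2.0437 (running 19.8118)
  edge 7→1: √(0.6552² + 4.8695²) = 4.9134 (running 24.7252)
Perimeter = 24.7252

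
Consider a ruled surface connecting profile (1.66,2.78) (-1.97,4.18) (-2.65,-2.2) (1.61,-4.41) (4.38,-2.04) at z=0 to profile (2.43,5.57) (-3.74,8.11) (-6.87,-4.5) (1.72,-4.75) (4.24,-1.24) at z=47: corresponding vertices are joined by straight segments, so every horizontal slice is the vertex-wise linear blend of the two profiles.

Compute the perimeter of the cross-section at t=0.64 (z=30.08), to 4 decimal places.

Perimeter at t=0.64: 33.8844

Cross-section at t=0.64: each vertex is (1-t)·p0[i] + t·p1[i].
  v1: (1-0.64)·(1.66,2.78) + 0.64·(2.43,5.57) = (2.1528,4.5656)
  v2: (1-0.64)·(-1.97,4.18) + 0.64·(-3.74,8.11) = (-3.1028,6.6952)
  v3: (1-0.64)·(-2.65,-2.2) + 0.64·(-6.87,-4.5) = (-5.3508,-3.6720)
  v4: (1-0.64)·(1.61,-4.41) + 0.64·(1.72,-4.75) = (1.6804,-4.6276)
  v5: (1-0.64)·(4.38,-2.04) + 0.64·(4.24,-1.24) = (4.2904,-1.5280)
Perimeter = Σ |v_{i+1} − v_i|:
  edge 1→2: √(-5.2556² + 2.1296²) = 5.6707 (running 5.6707)
  edge 2→3: √(-2.2480² + -10.3672²) = 10.6081 (running 16.2788)
  edge 3→4: √(7.0312² + -0.9556²) = 7.0958 (running 23.3746)
  edge 4→5: √(2.6100² + 3.0996²) = 4.0521 (running 27.4268)
  edge 5→1: √(-2.1376² + 6.0936²) = 6.4577 (running 33.8844)
Perimeter = 33.8844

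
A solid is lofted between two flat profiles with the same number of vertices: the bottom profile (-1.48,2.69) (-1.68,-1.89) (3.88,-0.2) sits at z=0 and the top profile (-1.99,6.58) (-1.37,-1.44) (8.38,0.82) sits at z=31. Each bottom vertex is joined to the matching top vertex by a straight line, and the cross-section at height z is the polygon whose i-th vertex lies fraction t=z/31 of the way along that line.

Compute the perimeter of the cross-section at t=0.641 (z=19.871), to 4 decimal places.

Perimeter at t=0.641: 25.0807

Cross-section at t=0.641: each vertex is (1-t)·p0[i] + t·p1[i].
  v1: (1-0.641)·(-1.48,2.69) + 0.641·(-1.99,6.58) = (-1.8069,5.1835)
  v2: (1-0.641)·(-1.68,-1.89) + 0.641·(-1.37,-1.44) = (-1.4813,-1.6016)
  v3: (1-0.641)·(3.88,-0.2) + 0.641·(8.38,0.82) = (6.7645,0.4538)
Perimeter = Σ |v_{i+1} − v_i|:
  edge 1→2: √(0.3256² + -6.7850²) = 6.7928 (running 6.7928)
  edge 2→3: √(8.2458² + 2.0554²) = 8.4981 (running 15.2909)
  edge 3→1: √(-8.5714² + 4.7297²) = 9.7897 (running 25.0807)
Perimeter = 25.0807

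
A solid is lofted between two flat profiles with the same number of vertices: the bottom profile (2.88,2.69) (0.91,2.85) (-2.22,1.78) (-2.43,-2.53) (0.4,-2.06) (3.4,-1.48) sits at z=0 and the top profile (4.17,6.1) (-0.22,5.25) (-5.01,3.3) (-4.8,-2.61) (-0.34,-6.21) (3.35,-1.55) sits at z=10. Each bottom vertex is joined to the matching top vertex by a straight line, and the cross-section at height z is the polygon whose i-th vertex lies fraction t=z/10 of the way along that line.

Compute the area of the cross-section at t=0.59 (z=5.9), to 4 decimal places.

Cross-section at t=0.59: each vertex is (1-t)·p0[i] + t·p1[i].
  v1: (1-0.59)·(2.88,2.69) + 0.59·(4.17,6.1) = (3.6411,4.7019)
  v2: (1-0.59)·(0.91,2.85) + 0.59·(-0.22,5.25) = (0.2433,4.2660)
  v3: (1-0.59)·(-2.22,1.78) + 0.59·(-5.01,3.3) = (-3.8661,2.6768)
  v4: (1-0.59)·(-2.43,-2.53) + 0.59·(-4.8,-2.61) = (-3.8283,-2.5772)
  v5: (1-0.59)·(0.4,-2.06) + 0.59·(-0.34,-6.21) = (-0.0366,-4.5085)
  v6: (1-0.59)·(3.4,-1.48) + 0.59·(3.35,-1.55) = (3.3705,-1.5213)
Shoelace sum Σ(x_i·y_{i+1} − x_{i+1}·y_i):
  i=1: 3.6411·4.2660 − 0.2433·4.7019 = +14.3890 (running +14.3890)
  i=2: 0.2433·2.6768 − -3.8661·4.2660 = +17.1440 (running +31.5330)
  i=3: -3.8661·-2.5772 − -3.8283·2.6768 = +20.2113 (running +51.7443)
  i=4: -3.8283·-4.5085 − -0.0366·-2.5772 = +17.1656 (running +68.9099)
  i=5: -0.0366·-1.5213 − 3.3705·-4.5085 = +15.2516 (running +84.1615)
  i=6: 3.3705·4.7019 − 3.6411·-1.5213 = +21.3870 (running +105.5484)
Area = |Σ|/2 = |105.5484|/2 = 52.7742

Area at t=0.59: 52.7742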